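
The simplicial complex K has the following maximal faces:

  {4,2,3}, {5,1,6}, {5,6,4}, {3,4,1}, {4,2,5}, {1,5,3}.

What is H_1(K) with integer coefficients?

We work with the vertex ordering 1 < 2 < 3 < 4 < 5 < 6. The simplices of K, each written with vertices in increasing order, are:

  0-simplices (6): [1], [2], [3], [4], [5], [6]
  1-simplices (12): [1,3], [1,4], [1,5], [1,6], [2,3], [2,4], [2,5], [3,4], [3,5], [4,5], [4,6], [5,6]
  2-simplices (6): [1,3,4], [1,3,5], [1,5,6], [2,3,4], [2,4,5], [4,5,6]

so the chain groups are C_0 ≅ Z^6, C_1 ≅ Z^12, C_2 ≅ Z^6.

The boundary map ∂_1: C_1 → C_0 is given by ∂[p,q] = [q] − [p].
As a 6×12 matrix over Z this has rank 5, with invariant factors (1,1,1,1,1).

Boundary ∂_2: C_2 → C_1 acts by ∂[p,q,r] = [q,r] − [p,r] + [p,q]. For instance
  ∂[2,4,5] = [4,5] − [2,5] + [2,4],
  ∂[1,5,6] = [5,6] − [1,6] + [1,5].
The 12×6 boundary matrix has rank 6 and Smith normal form diag(1,1,1,1,1,1).

From H_k ≅ ker(∂_k) / im(∂_{k+1}) we obtain:

  H_1: rank ker ∂_1 − rank ∂_2 = (12 − 5) − 6 = 1, and the invariant factors of ∂_2 are all 1, so H_1 ≅ Z.

H_1 = Z.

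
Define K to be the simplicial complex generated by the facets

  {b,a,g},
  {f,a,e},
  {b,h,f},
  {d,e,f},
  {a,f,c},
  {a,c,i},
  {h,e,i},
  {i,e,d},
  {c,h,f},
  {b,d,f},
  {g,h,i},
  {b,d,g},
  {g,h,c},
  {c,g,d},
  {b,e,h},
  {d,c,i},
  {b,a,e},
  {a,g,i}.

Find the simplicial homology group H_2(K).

We work with the vertex ordering a < b < c < d < e < f < g < h < i. The simplices of K, each written with vertices in increasing order, are:

  0-simplices (9): a, b, c, d, e, f, g, h, i
  1-simplices (27): ab, ac, ae, af, ag, ai, bd, be, bf, bg, bh, cd, cf, cg, ch, ci, de, df, dg, di, ef, eh, ei, fh, gh, gi, hi
  2-simplices (18): abe, abg, acf, aci, aef, agi, bdf, bdg, beh, bfh, cdg, cdi, cfh, cgh, def, dei, ehi, ghi

so the chain groups are C_0 ≅ Z^9, C_1 ≅ Z^27, C_2 ≅ Z^18.

The boundary map ∂_1: C_1 → C_0 is given by ∂[p,q] = [q] − [p]. For instance
  ∂ei = i − e.
As a 9×27 matrix over Z this has rank 8, with invariant factors (1,1,1,1,1,1,1,1).

Boundary ∂_2: C_2 → C_1 maps a triangle to the signed sum of its edges. For instance
  ∂cdi = di − ci + cd,
  ∂ghi = hi − gi + gh.
This gives a 27×18 integer matrix of rank 18; reducing to Smith normal form yields diagonal entries (1,1,1,1,1,1,1,1,1,1,1,1,1,1,1,1,1,2).

Computing H_k = (kernel of ∂_k) / (image of ∂_{k+1}):

  H_2: rank ker ∂_2 − rank ∂_3 = (18 − 18) − 0 = 0, and there is no ∂_3, so H_2 ≅ 0.

(K is a triangulation of the Klein bottle.)

H_2 ≅ 0.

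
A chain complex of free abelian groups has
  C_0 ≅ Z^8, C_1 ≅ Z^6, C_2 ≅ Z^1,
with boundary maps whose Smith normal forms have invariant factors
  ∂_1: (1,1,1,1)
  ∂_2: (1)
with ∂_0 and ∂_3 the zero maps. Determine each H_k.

H_0 ≅ Z^4,  H_1 ≅ Z,  H_2 = 0.

H_0: b_0 = 8 − 0 − 4 = 4; torsion from ∂_1 factors > 1: none. So H_0 ≅ Z^4.
H_1: b_1 = 6 − 4 − 1 = 1; torsion from ∂_2 factors > 1: none. So H_1 ≅ Z.
H_2: b_2 = 1 − 1 − 0 = 0; torsion from ∂_3 factors > 1: none. So H_2 ≅ 0.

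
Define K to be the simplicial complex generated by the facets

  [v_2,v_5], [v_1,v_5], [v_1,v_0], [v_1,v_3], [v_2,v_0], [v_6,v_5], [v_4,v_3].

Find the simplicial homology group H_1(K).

Order the vertices as v_0 < v_1 < v_2 < v_3 < v_4 < v_5 < v_6. Listing each simplex with vertices in this order, K has dimension 1 with simplices:

  0-simplices (7): [v_0], [v_1], [v_2], [v_3], [v_4], [v_5], [v_6]
  1-simplices (7): [v_0,v_1], [v_0,v_2], [v_1,v_3], [v_1,v_5], [v_2,v_5], [v_3,v_4], [v_5,v_6]

so the chain groups are C_0 ≅ Z^7, C_1 ≅ Z^7.

The boundary map ∂_1: C_1 → C_0 is given by ∂[p,q] = [q] − [p]. For instance
  ∂[v_3,v_4] = [v_4] − [v_3].
This gives a 7×7 integer matrix of rank 6; reducing to Smith normal form yields diagonal entries (1,1,1,1,1,1).

Reading off H_k = ker ∂_k / im ∂_{k+1}:

  H_1: rank ker ∂_1 − rank ∂_2 = (7 − 6) − 0 = 1, and there is no ∂_2, so H_1 = Z.

H_1 ≅ Z.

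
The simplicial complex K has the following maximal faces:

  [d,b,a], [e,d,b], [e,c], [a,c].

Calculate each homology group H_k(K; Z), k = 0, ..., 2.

H_0 ≅ Z,  H_1 ≅ Z,  H_2 = 0.

Take the total order a < b < c < d < e on the vertex set. Then K (dimension 2) consists of the simplices:

  0-simplices (5): a, b, c, d, e
  1-simplices (7): ab, ac, ad, bd, be, ce, de
  2-simplices (2): abd, bde

giving chain groups C_0 ≅ Z^5, C_1 ≅ Z^7, C_2 ≅ Z^2.

Boundary ∂_1: C_1 → C_0 maps an edge to its endpoints' difference, ∂[p,q] = q − p.
The resulting 5×7 matrix has rank 4, and its Smith normal form has invariant factors (1,1,1,1).

Boundary ∂_2: C_2 → C_1 sends each 2-simplex [p,q,r] to [q,r] − [p,r] + [p,q]. For instance
  ∂abd = bd − ad + ab,
  ∂bde = de − be + bd.
This gives a 7×2 integer matrix of rank 2; reducing to Smith normal form yields diagonal entries (1,1).

Reading off H_k = ker ∂_k / im ∂_{k+1}:

  H_0: rank C_0 − rank ∂_1 = 5 − 4 = 1, and the invariant factors of ∂_1 are all 1, so H_0 = Z.
  H_1: rank ker ∂_1 − rank ∂_2 = (7 − 4) − 2 = 1, and the invariant factors of ∂_2 are all 1, so H_1 = Z.
  H_2: rank ker ∂_2 − rank ∂_3 = (2 − 2) − 0 = 0, and there is no ∂_3, so H_2 = 0.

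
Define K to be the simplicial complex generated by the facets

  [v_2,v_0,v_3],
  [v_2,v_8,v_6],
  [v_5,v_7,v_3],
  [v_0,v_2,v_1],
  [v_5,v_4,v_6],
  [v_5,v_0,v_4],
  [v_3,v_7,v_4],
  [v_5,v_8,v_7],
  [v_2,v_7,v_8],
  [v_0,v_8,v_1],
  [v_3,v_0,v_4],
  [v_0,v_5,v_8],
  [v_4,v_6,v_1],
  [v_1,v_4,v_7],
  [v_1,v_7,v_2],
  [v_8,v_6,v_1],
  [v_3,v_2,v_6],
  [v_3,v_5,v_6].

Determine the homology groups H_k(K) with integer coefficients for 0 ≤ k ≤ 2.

Take the total order v_0 < v_1 < v_2 < v_3 < v_4 < v_5 < v_6 < v_7 < v_8 on the vertex set. Then K (dimension 2) consists of the simplices:

  0-simplices (9): [v_0], [v_1], [v_2], [v_3], [v_4], [v_5], [v_6], [v_7], [v_8]
  1-simplices (27): (27 of them)
  2-simplices (18): (18 of them)

Hence C_0 ≅ Z^9, C_1 ≅ Z^27, C_2 ≅ Z^18.

Boundary ∂_1: C_1 → C_0 is given by ∂[p,q] = [q] − [p].
This gives a 9×27 integer matrix of rank 8; reducing to Smith normal form yields diagonal entries (1,1,1,1,1,1,1,1).

∂_2: C_2 → C_1 acts by ∂[p,q,r] = [q,r] − [p,r] + [p,q]. For instance
  ∂[v_3,v_5,v_6] = [v_5,v_6] − [v_3,v_6] + [v_3,v_5],
  ∂[v_3,v_4,v_7] = [v_4,v_7] − [v_3,v_7] + [v_3,v_4].
The 27×18 boundary matrix has rank 18 and Smith normal form diag(1,1,1,1,1,1,1,1,1,1,1,1,1,1,1,1,1,2).

Now H_k = ker ∂_k / im ∂_{k+1}, so:

  H_0: rank C_0 − rank ∂_1 = 9 − 8 = 1, and the invariant factors of ∂_1 are all 1, so H_0 = Z.
  H_1: rank ker ∂_1 − rank ∂_2 = (27 − 8) − 18 = 1, and ∂_2 has invariant factor 2 > 1, so H_1 = Z × Z/2.
  H_2: rank ker ∂_2 − rank ∂_3 = (18 − 18) − 0 = 0, and there is no ∂_3, so H_2 = 0.

(K is a triangulation of the Klein bottle.)

H_0 ≅ Z,  H_1 ≅ Z × Z/2,  H_2 = 0.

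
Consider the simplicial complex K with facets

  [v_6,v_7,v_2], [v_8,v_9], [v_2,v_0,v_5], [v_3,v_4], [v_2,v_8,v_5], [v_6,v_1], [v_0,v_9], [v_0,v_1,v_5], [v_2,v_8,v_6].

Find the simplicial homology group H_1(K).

We work with the vertex ordering v_0 < v_1 < v_2 < v_3 < v_4 < v_5 < v_6 < v_7 < v_8 < v_9. The simplices of K, each written with vertices in increasing order, are:

  0-simplices (10): [v_0], [v_1], [v_2], [v_3], [v_4], [v_5], [v_6], [v_7], [v_8], [v_9]
  1-simplices (15): (15 of them)
  2-simplices (5): [v_0,v_1,v_5], [v_0,v_2,v_5], [v_2,v_5,v_8], [v_2,v_6,v_7], [v_2,v_6,v_8]

Hence C_0 ≅ Z^10, C_1 ≅ Z^15, C_2 ≅ Z^5.

∂_1: C_1 → C_0 sends each edge [p,q] (with p < q) to q − p. For instance
  ∂[v_0,v_5] = [v_5] − [v_0].
The 10×15 boundary matrix has rank 8 and Smith normal form diag(1,1,1,1,1,1,1,1).

Boundary ∂_2: C_2 → C_1 acts by ∂[p,q,r] = [q,r] − [p,r] + [p,q]. For instance
  ∂[v_0,v_2,v_5] = [v_2,v_5] − [v_0,v_5] + [v_0,v_2],
  ∂[v_0,v_1,v_5] = [v_1,v_5] − [v_0,v_5] + [v_0,v_1].
The 15×5 boundary matrix has rank 5 and Smith normal form diag(1,1,1,1,1).

From H_k ≅ ker(∂_k) / im(∂_{k+1}) we obtain:

  H_1: rank ker ∂_1 − rank ∂_2 = (15 − 8) − 5 = 2, and the invariant factors of ∂_2 are all 1, so H_1 ≅ Z^2.

H_1 = Z^2.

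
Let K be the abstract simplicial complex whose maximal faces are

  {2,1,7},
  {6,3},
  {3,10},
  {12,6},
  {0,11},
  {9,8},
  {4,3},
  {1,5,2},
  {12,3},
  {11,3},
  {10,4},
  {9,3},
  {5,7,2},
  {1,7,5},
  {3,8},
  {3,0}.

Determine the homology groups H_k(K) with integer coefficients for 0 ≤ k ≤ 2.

H_0 = Z^2,  H_1 = Z^4,  H_2 = Z.

Take the total order 0 < 1 < 2 < 3 < 4 < 5 < 6 < 7 < 8 < 9 < 10 < 11 < 12 on the vertex set. Then K (dimension 2) consists of the simplices:

  0-simplices (13): [0], [1], [2], [3], [4], [5], [6], [7], [8], [9], [10], [11], [12]
  1-simplices (18): [0,3], [0,11], [1,2], [1,5], [1,7], [2,5], [2,7], [3,4], [3,6], [3,8], [3,9], [3,10], [3,11], [3,12], [4,10], [5,7], [6,12], [8,9]
  2-simplices (4): [1,2,5], [1,2,7], [1,5,7], [2,5,7]

giving chain groups C_0 ≅ Z^13, C_1 ≅ Z^18, C_2 ≅ Z^4.

∂_1: C_1 → C_0 is given by ∂[p,q] = [q] − [p].
As a 13×18 matrix over Z this has rank 11, with invariant factors (1,1,1,1,1,1,1,1,1,1,1).

∂_2: C_2 → C_1 acts by ∂[p,q,r] = [q,r] − [p,r] + [p,q]. For instance
  ∂[1,2,5] = [2,5] − [1,5] + [1,2],
  ∂[1,5,7] = [5,7] − [1,7] + [1,5].
The 18×4 boundary matrix has rank 3 and Smith normal form diag(1,1,1).

Computing H_k = (kernel of ∂_k) / (image of ∂_{k+1}):

  H_0: rank C_0 − rank ∂_1 = 13 − 11 = 2, and the invariant factors of ∂_1 are all 1, so H_0 = Z^2.
  H_1: rank ker ∂_1 − rank ∂_2 = (18 − 11) − 3 = 4, and the invariant factors of ∂_2 are all 1, so H_1 = Z^4.
  H_2: rank ker ∂_2 − rank ∂_3 = (4 − 3) − 0 = 1, and there is no ∂_3, so H_2 = Z.

As a check, the Euler characteristic is 13 − 18 + 4 = -1, which agrees with 2 − 4 + 1 = -1.
(K is a triangulation of the disjoint union of a wedge of 4 circles and the 2-sphere S^2.)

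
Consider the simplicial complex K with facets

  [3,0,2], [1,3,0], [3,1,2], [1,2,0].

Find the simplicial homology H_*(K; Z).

H_0 = Z,  H_1 = 0,  H_2 = Z.

We work with the vertex ordering 0 < 1 < 2 < 3. The simplices of K, each written with vertices in increasing order, are:

  0-simplices (4): [0], [1], [2], [3]
  1-simplices (6): [0,1], [0,2], [0,3], [1,2], [1,3], [2,3]
  2-simplices (4): [0,1,2], [0,1,3], [0,2,3], [1,2,3]

giving chain groups C_0 ≅ Z^4, C_1 ≅ Z^6, C_2 ≅ Z^4.

∂_1: C_1 → C_0 maps an edge to its endpoints' difference, ∂[p,q] = q − p. For instance
  ∂[0,2] = [2] − [0].
This gives a 4×6 integer matrix of rank 3; reducing to Smith normal form yields diagonal entries (1,1,1).

The boundary map ∂_2: C_2 → C_1 acts by ∂[p,q,r] = [q,r] − [p,r] + [p,q]. For instance
  ∂[0,1,3] = [1,3] − [0,3] + [0,1],
  ∂[1,2,3] = [2,3] − [1,3] + [1,2].
This gives a 6×4 integer matrix of rank 3; reducing to Smith normal form yields diagonal entries (1,1,1).

Reading off H_k = ker ∂_k / im ∂_{k+1}:

  H_0: rank C_0 − rank ∂_1 = 4 − 3 = 1, and the invariant factors of ∂_1 are all 1, so H_0 = Z.
  H_1: rank ker ∂_1 − rank ∂_2 = (6 − 3) − 3 = 0, and the invariant factors of ∂_2 are all 1, so H_1 = 0.
  H_2: rank ker ∂_2 − rank ∂_3 = (4 − 3) − 0 = 1, and there is no ∂_3, so H_2 = Z.

As a check, the Euler characteristic is 4 − 6 + 4 = 2, which agrees with 1 − 0 + 1 = 2.
(K is a triangulation of the 2-sphere S^2.)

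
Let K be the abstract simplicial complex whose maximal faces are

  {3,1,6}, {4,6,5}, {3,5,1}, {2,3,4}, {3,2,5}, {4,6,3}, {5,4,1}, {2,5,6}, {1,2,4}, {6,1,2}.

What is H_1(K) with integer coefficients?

H_1 = Z/2.

Fix the vertex order 1 < 2 < 3 < 4 < 5 < 6 and write every simplex with vertices in increasing order. Then dim K = 2 and the simplices of K are:

  0-simplices (6): [1], [2], [3], [4], [5], [6]
  1-simplices (15): [1,2], [1,3], [1,4], [1,5], [1,6], [2,3], [2,4], [2,5], [2,6], [3,4], [3,5], [3,6], [4,5], [4,6], [5,6]
  2-simplices (10): [1,2,4], [1,2,6], [1,3,5], [1,3,6], [1,4,5], [2,3,4], [2,3,5], [2,5,6], [3,4,6], [4,5,6]

so the chain groups are C_0 ≅ Z^6, C_1 ≅ Z^15, C_2 ≅ Z^10.

Boundary ∂_1: C_1 → C_0 sends each edge [p,q] (with p < q) to q − p. For instance
  ∂[1,3] = [3] − [1].
The resulting 6×15 matrix has rank 5, and its Smith normal form has invariant factors (1,1,1,1,1).

∂_2: C_2 → C_1 maps a triangle to the signed sum of its edges. For instance
  ∂[1,2,6] = [2,6] − [1,6] + [1,2],
  ∂[2,5,6] = [5,6] − [2,6] + [2,5].
This gives a 15×10 integer matrix of rank 10; reducing to Smith normal form yields diagonal entries (1,1,1,1,1,1,1,1,1,2).

Reading off H_k = ker ∂_k / im ∂_{k+1}:

  H_1: rank ker ∂_1 − rank ∂_2 = (15 − 5) − 10 = 0, and ∂_2 has invariant factor 2 > 1, so H_1 ≅ Z/2.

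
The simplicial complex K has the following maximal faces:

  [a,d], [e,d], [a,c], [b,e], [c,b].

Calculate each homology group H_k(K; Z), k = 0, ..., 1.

Order the vertices as a < b < c < d < e. Listing each simplex with vertices in this order, K has dimension 1 with simplices:

  0-simplices (5): a, b, c, d, e
  1-simplices (5): ac, ad, bc, be, de

so the chain groups are C_0 ≅ Z^5, C_1 ≅ Z^5.

Boundary ∂_1: C_1 → C_0 maps an edge to its endpoints' difference, ∂[p,q] = q − p. For instance
  ∂ad = d − a.
The 5×5 boundary matrix has rank 4 and Smith normal form diag(1,1,1,1).

Now H_k = ker ∂_k / im ∂_{k+1}, so:

  H_0: rank C_0 − rank ∂_1 = 5 − 4 = 1, and the invariant factors of ∂_1 are all 1, so H_0 = Z.
  H_1: rank ker ∂_1 − rank ∂_2 = (5 − 4) − 0 = 1, and there is no ∂_2, so H_1 = Z.

H_0 ≅ Z,  H_1 ≅ Z.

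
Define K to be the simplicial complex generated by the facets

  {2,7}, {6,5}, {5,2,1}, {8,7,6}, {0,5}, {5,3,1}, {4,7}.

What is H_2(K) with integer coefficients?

Take the total order 0 < 1 < 2 < 3 < 4 < 5 < 6 < 7 < 8 on the vertex set. Then K (dimension 2) consists of the simplices:

  0-simplices (9): [0], [1], [2], [3], [4], [5], [6], [7], [8]
  1-simplices (12): [0,5], [1,2], [1,3], [1,5], [2,5], [2,7], [3,5], [4,7], [5,6], [6,7], [6,8], [7,8]
  2-simplices (3): [1,2,5], [1,3,5], [6,7,8]

Hence C_0 ≅ Z^9, C_1 ≅ Z^12, C_2 ≅ Z^3.

∂_1: C_1 → C_0 maps an edge to its endpoints' difference, ∂[p,q] = q − p.
As a 9×12 matrix over Z this has rank 8, with invariant factors (1,1,1,1,1,1,1,1).

Boundary ∂_2: C_2 → C_1 maps a triangle to the signed sum of its edges. For instance
  ∂[1,3,5] = [3,5] − [1,5] + [1,3],
  ∂[1,2,5] = [2,5] − [1,5] + [1,2].
The resulting 12×3 matrix has rank 3, and its Smith normal form has invariant factors (1,1,1).

Reading off H_k = ker ∂_k / im ∂_{k+1}:

  H_2: rank ker ∂_2 − rank ∂_3 = (3 − 3) − 0 = 0, and there is no ∂_3, so H_2 ≅ 0.

H_2 = 0.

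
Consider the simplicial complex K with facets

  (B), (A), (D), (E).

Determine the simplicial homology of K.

H_0 ≅ Z^4.

Fix the vertex order A < B < D < E and write every simplex with vertices in increasing order. Then dim K = 0 and the simplices of K are:

  0-simplices (4): A, B, D, E

giving chain groups C_0 ≅ Z^4.

Computing H_k = (kernel of ∂_k) / (image of ∂_{k+1}):

  H_0: rank C_0 − rank ∂_1 = 4 − 0 = 4, and there is no ∂_1, so H_0 ≅ Z^4.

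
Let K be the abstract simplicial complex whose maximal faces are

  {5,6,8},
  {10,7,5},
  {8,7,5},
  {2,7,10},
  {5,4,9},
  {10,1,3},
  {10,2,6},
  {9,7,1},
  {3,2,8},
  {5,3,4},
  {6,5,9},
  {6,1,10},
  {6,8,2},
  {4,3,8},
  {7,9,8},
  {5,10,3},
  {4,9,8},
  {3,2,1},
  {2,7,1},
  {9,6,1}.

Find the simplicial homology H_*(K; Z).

H_0 = Z,  H_1 = Z ⊕ Z/2,  H_2 = 0.

Order the vertices as 1 < 2 < 3 < 4 < 5 < 6 < 7 < 8 < 9 < 10. Listing each simplex with vertices in this order, K has dimension 2 with simplices:

  0-simplices (10): [1], [2], [3], [4], [5], [6], [7], [8], [9], [10]
  1-simplices (30): (30 of them)
  2-simplices (20): (20 of them)

Hence C_0 ≅ Z^10, C_1 ≅ Z^30, C_2 ≅ Z^20.

∂_1: C_1 → C_0 maps an edge to its endpoints' difference, ∂[p,q] = q − p. For instance
  ∂[2,3] = [3] − [2].
The resulting 10×30 matrix has rank 9, and its Smith normal form has invariant factors (1,1,1,1,1,1,1,1,1).

Boundary ∂_2: C_2 → C_1 maps a triangle to the signed sum of its edges. For instance
  ∂[5,7,8] = [7,8] − [5,8] + [5,7],
  ∂[1,6,10] = [6,10] − [1,10] + [1,6].
As a 30×20 matrix over Z this has rank 20, with invariant factors (1,1,1,1,1,1,1,1,1,1,1,1,1,1,1,1,1,1,1,2).

Reading off H_k = ker ∂_k / im ∂_{k+1}:

  H_0: rank C_0 − rank ∂_1 = 10 − 9 = 1, and the invariant factors of ∂_1 are all 1, so H_0 ≅ Z.
  H_1: rank ker ∂_1 − rank ∂_2 = (30 − 9) − 20 = 1, and ∂_2 has invariant factor 2 > 1, so H_1 ≅ Z ⊕ Z/2.
  H_2: rank ker ∂_2 − rank ∂_3 = (20 − 20) − 0 = 0, and there is no ∂_3, so H_2 ≅ 0.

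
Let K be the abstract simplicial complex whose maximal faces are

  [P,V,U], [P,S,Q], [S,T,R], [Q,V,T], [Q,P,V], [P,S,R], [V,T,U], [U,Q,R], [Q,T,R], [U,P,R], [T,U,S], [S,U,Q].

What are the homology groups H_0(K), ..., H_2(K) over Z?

Take the total order P < Q < R < S < T < U < V on the vertex set. Then K (dimension 2) consists of the simplices:

  0-simplices (7): P, Q, R, S, T, U, V
  1-simplices (18): PQ, PR, PS, PU, PV, QR, QS, QT, QU, QV, RS, RT, RU, ST, SU, TU, TV, UV
  2-simplices (12): PQS, PQV, PRS, PRU, PUV, QRT, QRU, QSU, QTV, RST, STU, TUV

giving chain groups C_0 ≅ Z^7, C_1 ≅ Z^18, C_2 ≅ Z^12.

∂_1: C_1 → C_0 maps an edge to its endpoints' difference, ∂[p,q] = q − p. For instance
  ∂QR = R − Q.
The 7×18 boundary matrix has rank 6 and Smith normal form diag(1,1,1,1,1,1).

∂_2: C_2 → C_1 sends each 2-simplex [p,q,r] to [q,r] − [p,r] + [p,q]. For instance
  ∂QRU = RU − QU + QR,
  ∂QTV = TV − QV + QT.
The 18×12 boundary matrix has rank 12 and Smith normal form diag(1,1,1,1,1,1,1,1,1,1,1,2).

Reading off H_k = ker ∂_k / im ∂_{k+1}:

  H_0: rank C_0 − rank ∂_1 = 7 − 6 = 1, and the invariant factors of ∂_1 are all 1, so H_0 ≅ Z.
  H_1: rank ker ∂_1 − rank ∂_2 = (18 − 6) − 12 = 0, and ∂_2 has invariant factor 2 > 1, so H_1 ≅ Z/2Z.
  H_2: rank ker ∂_2 − rank ∂_3 = (12 − 12) − 0 = 0, and there is no ∂_3, so H_2 ≅ 0.

H_0 ≅ Z,  H_1 ≅ Z/2Z,  H_2 = 0.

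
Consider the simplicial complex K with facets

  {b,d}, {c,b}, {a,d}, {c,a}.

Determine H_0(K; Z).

Take the total order a < b < c < d on the vertex set. Then K (dimension 1) consists of the simplices:

  0-simplices (4): a, b, c, d
  1-simplices (4): ac, ad, bc, bd

giving chain groups C_0 ≅ Z^4, C_1 ≅ Z^4.

The boundary map ∂_1: C_1 → C_0 maps an edge to its endpoints' difference, ∂[p,q] = q − p. For instance
  ∂ac = c − a.
The resulting 4×4 matrix has rank 3, and its Smith normal form has invariant factors (1,1,1).

Computing H_k = (kernel of ∂_k) / (image of ∂_{k+1}):

  H_0: rank C_0 − rank ∂_1 = 4 − 3 = 1, and the invariant factors of ∂_1 are all 1, so H_0 ≅ Z.

H_0 ≅ Z.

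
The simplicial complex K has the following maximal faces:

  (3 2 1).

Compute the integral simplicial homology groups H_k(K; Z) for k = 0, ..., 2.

H_0 ≅ Z,  H_1 = 0,  H_2 = 0.

Take the total order 1 < 2 < 3 on the vertex set. Then K (dimension 2) consists of the simplices:

  0-simplices (3): [1], [2], [3]
  1-simplices (3): [1,2], [1,3], [2,3]
  2-simplices (1): [1,2,3]

Hence C_0 ≅ Z^3, C_1 ≅ Z^3, C_2 ≅ Z^1.

The boundary map ∂_1: C_1 → C_0 sends each edge [p,q] (with p < q) to q − p. For instance
  ∂[2,3] = [3] − [2].
The 3×3 boundary matrix has rank 2 and Smith normal form diag(1,1).

∂_2: C_2 → C_1 acts by ∂[p,q,r] = [q,r] − [p,r] + [p,q]. For instance
  ∂[1,2,3] = [2,3] − [1,3] + [1,2].
As a 3×1 matrix over Z this has rank 1, with invariant factors (1).

From H_k ≅ ker(∂_k) / im(∂_{k+1}) we obtain:

  H_0: rank C_0 − rank ∂_1 = 3 − 2 = 1, and the invariant factors of ∂_1 are all 1, so H_0 = Z.
  H_1: rank ker ∂_1 − rank ∂_2 = (3 − 2) − 1 = 0, and the invariant factors of ∂_2 are all 1, so H_1 = 0.
  H_2: rank ker ∂_2 − rank ∂_3 = (1 − 1) − 0 = 0, and there is no ∂_3, so H_2 = 0.

(K is a triangulation of the 2-simplex.)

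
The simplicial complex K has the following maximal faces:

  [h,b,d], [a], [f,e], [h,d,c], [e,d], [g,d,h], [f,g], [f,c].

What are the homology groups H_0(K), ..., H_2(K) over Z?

Fix the vertex order a < b < c < d < e < f < g < h and write every simplex with vertices in increasing order. Then dim K = 2 and the simplices of K are:

  0-simplices (8): a, b, c, d, e, f, g, h
  1-simplices (11): bd, bh, cd, cf, ch, de, dg, dh, ef, fg, gh
  2-simplices (3): bdh, cdh, dgh

giving chain groups C_0 ≅ Z^8, C_1 ≅ Z^11, C_2 ≅ Z^3.

The boundary map ∂_1: C_1 → C_0 maps an edge to its endpoints' difference, ∂[p,q] = q − p. For instance
  ∂fg = g − f.
As a 8×11 matrix over Z this has rank 6, with invariant factors (1,1,1,1,1,1).

Boundary ∂_2: C_2 → C_1 sends each 2-simplex [p,q,r] to [q,r] − [p,r] + [p,q]. For instance
  ∂cdh = dh − ch + cd,
  ∂bdh = dh − bh + bd.
As a 11×3 matrix over Z this has rank 3, with invariant factors (1,1,1).

Now H_k = ker ∂_k / im ∂_{k+1}, so:

  H_0: rank C_0 − rank ∂_1 = 8 − 6 = 2, and the invariant factors of ∂_1 are all 1, so H_0 ≅ Z^2.
  H_1: rank ker ∂_1 − rank ∂_2 = (11 − 6) − 3 = 2, and the invariant factors of ∂_2 are all 1, so H_1 ≅ Z^2.
  H_2: rank ker ∂_2 − rank ∂_3 = (3 − 3) − 0 = 0, and there is no ∂_3, so H_2 ≅ 0.

As a check, the Euler characteristic is 8 − 11 + 3 = 0, which agrees with 2 − 2 + 0 = 0.

H_0 = Z^2,  H_1 = Z^2,  H_2 = 0.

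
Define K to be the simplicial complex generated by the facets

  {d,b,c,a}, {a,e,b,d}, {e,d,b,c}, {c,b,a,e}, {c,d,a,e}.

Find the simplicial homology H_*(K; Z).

Order the vertices as a < b < c < d < e. Listing each simplex with vertices in this order, K has dimension 3 with simplices:

  0-simplices (5): a, b, c, d, e
  1-simplices (10): ab, ac, ad, ae, bc, bd, be, cd, ce, de
  2-simplices (10): abc, abd, abe, acd, ace, ade, bcd, bce, bde, cde
  3-simplices (5): abcd, abce, abde, acde, bcde

so the chain groups are C_0 ≅ Z^5, C_1 ≅ Z^10, C_2 ≅ Z^10, C_3 ≅ Z^5.

∂_1: C_1 → C_0 sends each edge [p,q] (with p < q) to q − p. For instance
  ∂bd = d − b.
The 5×10 boundary matrix has rank 4 and Smith normal form diag(1,1,1,1).

The boundary map ∂_2: C_2 → C_1 sends each 2-simplex [p,q,r] to [q,r] − [p,r] + [p,q]. For instance
  ∂ace = ce − ae + ac,
  ∂bcd = cd − bd + bc.
This gives a 10×10 integer matrix of rank 6; reducing to Smith normal form yields diagonal entries (1,1,1,1,1,1).

∂_3: C_3 → C_2 sends each 3-simplex σ to the alternating sum Σ_i (−1)^i (σ with its i-th vertex removed). For instance
  ∂bcde = cde − bde + bce − bcd,
  ∂abce = bce − ace + abe − abc.
As a 10×5 matrix over Z this has rank 4, with invariant factors (1,1,1,1).

From H_k ≅ ker(∂_k) / im(∂_{k+1}) we obtain:

  H_0: rank C_0 − rank ∂_1 = 5 − 4 = 1, and the invariant factors of ∂_1 are all 1, so H_0 ≅ Z.
  H_1: rank ker ∂_1 − rank ∂_2 = (10 − 4) − 6 = 0, and the invariant factors of ∂_2 are all 1, so H_1 ≅ 0.
  H_2: rank ker ∂_2 − rank ∂_3 = (10 − 6) − 4 = 0, and the invariant factors of ∂_3 are all 1, so H_2 ≅ 0.
  H_3: rank ker ∂_3 − rank ∂_4 = (5 − 4) − 0 = 1, and there is no ∂_4, so H_3 ≅ Z.

(K is a triangulation of the 3-sphere S^3.)

H_0 = Z,  H_1 = 0,  H_2 = 0,  H_3 = Z.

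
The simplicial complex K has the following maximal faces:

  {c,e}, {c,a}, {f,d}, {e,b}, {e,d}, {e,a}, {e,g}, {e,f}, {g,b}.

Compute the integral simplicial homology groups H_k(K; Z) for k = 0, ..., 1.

H_0 = Z,  H_1 = Z^3.

Order the vertices as a < b < c < d < e < f < g. Listing each simplex with vertices in this order, K has dimension 1 with simplices:

  0-simplices (7): a, b, c, d, e, f, g
  1-simplices (9): ac, ae, be, bg, ce, de, df, ef, eg

Hence C_0 ≅ Z^7, C_1 ≅ Z^9.

∂_1: C_1 → C_0 maps an edge to its endpoints' difference, ∂[p,q] = q − p.
As a 7×9 matrix over Z this has rank 6, with invariant factors (1,1,1,1,1,1).

From H_k ≅ ker(∂_k) / im(∂_{k+1}) we obtain:

  H_0: rank C_0 − rank ∂_1 = 7 − 6 = 1, and the invariant factors of ∂_1 are all 1, so H_0 ≅ Z.
  H_1: rank ker ∂_1 − rank ∂_2 = (9 − 6) − 0 = 3, and there is no ∂_2, so H_1 ≅ Z^3.

As a check, the Euler characteristic is 7 − 9 = -2, which agrees with 1 − 3 = -2.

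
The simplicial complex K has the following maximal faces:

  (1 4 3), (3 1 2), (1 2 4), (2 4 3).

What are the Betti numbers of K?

Order the vertices as 1 < 2 < 3 < 4. Listing each simplex with vertices in this order, K has dimension 2 with simplices:

  0-simplices (4): [1], [2], [3], [4]
  1-simplices (6): [1,2], [1,3], [1,4], [2,3], [2,4], [3,4]
  2-simplices (4): [1,2,3], [1,2,4], [1,3,4], [2,3,4]

so the chain groups are C_0 ≅ Z^4, C_1 ≅ Z^6, C_2 ≅ Z^4.

∂_1: C_1 → C_0 sends each edge [p,q] (with p < q) to q − p.
This gives a 4×6 integer matrix of rank 3; reducing to Smith normal form yields diagonal entries (1,1,1).

Boundary ∂_2: C_2 → C_1 acts by ∂[p,q,r] = [q,r] − [p,r] + [p,q]. For instance
  ∂[1,2,4] = [2,4] − [1,4] + [1,2],
  ∂[1,2,3] = [2,3] − [1,3] + [1,2].
This gives a 6×4 integer matrix of rank 3; reducing to Smith normal form yields diagonal entries (1,1,1).

Computing H_k = (kernel of ∂_k) / (image of ∂_{k+1}):

  H_0: rank C_0 − rank ∂_1 = 4 − 3 = 1, and the invariant factors of ∂_1 are all 1, so H_0 = Z.
  H_1: rank ker ∂_1 − rank ∂_2 = (6 − 3) − 3 = 0, and the invariant factors of ∂_2 are all 1, so H_1 = 0.
  H_2: rank ker ∂_2 − rank ∂_3 = (4 − 3) − 0 = 1, and there is no ∂_3, so H_2 = Z.

(K is a triangulation of the 2-sphere S^2.)

Hence the Betti numbers are b_0 = 1, b_1 = 0, b_2 = 1.

b_0 = 1, b_1 = 0, b_2 = 1.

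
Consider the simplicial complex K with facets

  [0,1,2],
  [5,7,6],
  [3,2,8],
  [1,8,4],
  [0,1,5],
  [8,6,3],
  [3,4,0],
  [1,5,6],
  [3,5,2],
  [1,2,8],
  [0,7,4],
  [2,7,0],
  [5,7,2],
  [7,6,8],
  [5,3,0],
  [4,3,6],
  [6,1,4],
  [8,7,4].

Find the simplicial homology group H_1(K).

H_1 ≅ Z ⊕ Z/2.

Fix the vertex order 0 < 1 < 2 < 3 < 4 < 5 < 6 < 7 < 8 and write every simplex with vertices in increasing order. Then dim K = 2 and the simplices of K are:

  0-simplices (9): [0], [1], [2], [3], [4], [5], [6], [7], [8]
  1-simplices (27): (27 of them)
  2-simplices (18): [0,1,2], [0,1,5], [0,2,7], [0,3,4], [0,3,5], [0,4,7], [1,2,8], [1,4,6], [1,4,8], [1,5,6], [2,3,5], [2,3,8], [2,5,7], [3,4,6], [3,6,8], [4,7,8], [5,6,7], [6,7,8]

giving chain groups C_0 ≅ Z^9, C_1 ≅ Z^27, C_2 ≅ Z^18.

Boundary ∂_1: C_1 → C_0 is given by ∂[p,q] = [q] − [p]. For instance
  ∂[3,8] = [8] − [3].
The resulting 9×27 matrix has rank 8, and its Smith normal form has invariant factors (1,1,1,1,1,1,1,1).

∂_2: C_2 → C_1 acts by ∂[p,q,r] = [q,r] − [p,r] + [p,q]. For instance
  ∂[0,4,7] = [4,7] − [0,7] + [0,4],
  ∂[0,3,5] = [3,5] − [0,5] + [0,3].
This gives a 27×18 integer matrix of rank 18; reducing to Smith normal form yields diagonal entries (1,1,1,1,1,1,1,1,1,1,1,1,1,1,1,1,1,2).

From H_k ≅ ker(∂_k) / im(∂_{k+1}) we obtain:

  H_1: rank ker ∂_1 − rank ∂_2 = (27 − 8) − 18 = 1, and ∂_2 has invariant factor 2 > 1, so H_1 = Z ⊕ Z/2.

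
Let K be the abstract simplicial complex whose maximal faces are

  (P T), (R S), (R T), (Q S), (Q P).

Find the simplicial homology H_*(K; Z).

Order the vertices as P < Q < R < S < T. Listing each simplex with vertices in this order, K has dimension 1 with simplices:

  0-simplices (5): P, Q, R, S, T
  1-simplices (5): PQ, PT, QS, RS, RT

so the chain groups are C_0 ≅ Z^5, C_1 ≅ Z^5.

Boundary ∂_1: C_1 → C_0 is given by ∂[p,q] = [q] − [p]. For instance
  ∂QS = S − Q.
As a 5×5 matrix over Z this has rank 4, with invariant factors (1,1,1,1).

Now H_k = ker ∂_k / im ∂_{k+1}, so:

  H_0: rank C_0 − rank ∂_1 = 5 − 4 = 1, and the invariant factors of ∂_1 are all 1, so H_0 ≅ Z.
  H_1: rank ker ∂_1 − rank ∂_2 = (5 − 4) − 0 = 1, and there is no ∂_2, so H_1 ≅ Z.

(K is a triangulation of the circle S^1.)

H_0 ≅ Z,  H_1 ≅ Z.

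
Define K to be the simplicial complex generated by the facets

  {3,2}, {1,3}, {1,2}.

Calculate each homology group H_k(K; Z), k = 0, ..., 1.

H_0 = Z,  H_1 = Z.

Order the vertices as 1 < 2 < 3. Listing each simplex with vertices in this order, K has dimension 1 with simplices:

  0-simplices (3): [1], [2], [3]
  1-simplices (3): [1,2], [1,3], [2,3]

giving chain groups C_0 ≅ Z^3, C_1 ≅ Z^3.

Boundary ∂_1: C_1 → C_0 is given by ∂[p,q] = [q] − [p].
This gives a 3×3 integer matrix of rank 2; reducing to Smith normal form yields diagonal entries (1,1).

Now H_k = ker ∂_k / im ∂_{k+1}, so:

  H_0: rank C_0 − rank ∂_1 = 3 − 2 = 1, and the invariant factors of ∂_1 are all 1, so H_0 ≅ Z.
  H_1: rank ker ∂_1 − rank ∂_2 = (3 − 2) − 0 = 1, and there is no ∂_2, so H_1 ≅ Z.

(K is a triangulation of the circle S^1.)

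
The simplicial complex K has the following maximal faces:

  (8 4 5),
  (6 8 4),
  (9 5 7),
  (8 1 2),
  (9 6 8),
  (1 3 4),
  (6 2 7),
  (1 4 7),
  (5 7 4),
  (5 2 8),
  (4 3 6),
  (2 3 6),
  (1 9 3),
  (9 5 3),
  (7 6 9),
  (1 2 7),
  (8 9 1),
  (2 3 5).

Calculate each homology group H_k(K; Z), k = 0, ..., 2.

We work with the vertex ordering 1 < 2 < 3 < 4 < 5 < 6 < 7 < 8 < 9. The simplices of K, each written with vertices in increasing order, are:

  0-simplices (9): [1], [2], [3], [4], [5], [6], [7], [8], [9]
  1-simplices (27): (27 of them)
  2-simplices (18): [1,2,7], [1,2,8], [1,3,4], [1,3,9], [1,4,7], [1,8,9], [2,3,5], [2,3,6], [2,5,8], [2,6,7], [3,4,6], [3,5,9], [4,5,7], [4,5,8], [4,6,8], [5,7,9], [6,7,9], [6,8,9]

Hence C_0 ≅ Z^9, C_1 ≅ Z^27, C_2 ≅ Z^18.

Boundary ∂_1: C_1 → C_0 sends each edge [p,q] (with p < q) to q − p.
As a 9×27 matrix over Z this has rank 8, with invariant factors (1,1,1,1,1,1,1,1).

The boundary map ∂_2: C_2 → C_1 sends each 2-simplex [p,q,r] to [q,r] − [p,r] + [p,q]. For instance
  ∂[2,6,7] = [6,7] − [2,7] + [2,6],
  ∂[4,6,8] = [6,8] − [4,8] + [4,6].
This gives a 27×18 integer matrix of rank 17; reducing to Smith normal form yields diagonal entries (1,1,1,1,1,1,1,1,1,1,1,1,1,1,1,1,1).

From H_k ≅ ker(∂_k) / im(∂_{k+1}) we obtain:

  H_0: rank C_0 − rank ∂_1 = 9 − 8 = 1, and the invariant factors of ∂_1 are all 1, so H_0 = Z.
  H_1: rank ker ∂_1 − rank ∂_2 = (27 − 8) − 17 = 2, and the invariant factors of ∂_2 are all 1, so H_1 = Z^2.
  H_2: rank ker ∂_2 − rank ∂_3 = (18 − 17) − 0 = 1, and there is no ∂_3, so H_2 = Z.

H_0 ≅ Z,  H_1 ≅ Z^2,  H_2 ≅ Z.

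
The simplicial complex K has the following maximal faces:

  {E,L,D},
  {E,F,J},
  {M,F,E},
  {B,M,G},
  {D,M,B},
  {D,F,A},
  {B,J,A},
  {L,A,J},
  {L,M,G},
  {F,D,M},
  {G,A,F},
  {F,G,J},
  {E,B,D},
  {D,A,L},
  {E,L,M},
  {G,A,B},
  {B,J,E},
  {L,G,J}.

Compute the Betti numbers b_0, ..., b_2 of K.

We work with the vertex ordering A < B < D < E < F < G < J < L < M. The simplices of K, each written with vertices in increasing order, are:

  0-simplices (9): A, B, D, E, F, G, J, L, M
  1-simplices (27): AB, AD, AF, AG, AJ, AL, BD, BE, BG, BJ, BM, DE, DF, DL, DM, EF, EJ, EL, EM, FG, FJ, FM, GJ, GL, GM, JL, LM
  2-simplices (18): ABG, ABJ, ADF, ADL, AFG, AJL, BDE, BDM, BEJ, BGM, DEL, DFM, EFJ, EFM, ELM, FGJ, GJL, GLM

so the chain groups are C_0 ≅ Z^9, C_1 ≅ Z^27, C_2 ≅ Z^18.

Boundary ∂_1: C_1 → C_0 maps an edge to its endpoints' difference, ∂[p,q] = q − p.
The 9×27 boundary matrix has rank 8 and Smith normal form diag(1,1,1,1,1,1,1,1).

∂_2: C_2 → C_1 sends each 2-simplex [p,q,r] to [q,r] − [p,r] + [p,q]. For instance
  ∂ABG = BG − AG + AB,
  ∂AJL = JL − AL + AJ.
This gives a 27×18 integer matrix of rank 18; reducing to Smith normal form yields diagonal entries (1,1,1,1,1,1,1,1,1,1,1,1,1,1,1,1,1,2).

Now H_k = ker ∂_k / im ∂_{k+1}, so:

  H_0: rank C_0 − rank ∂_1 = 9 − 8 = 1, and the invariant factors of ∂_1 are all 1, so H_0 = Z.
  H_1: rank ker ∂_1 − rank ∂_2 = (27 − 8) − 18 = 1, and ∂_2 has invariant factor 2 > 1, so H_1 = Z ⊕ Z/2Z.
  H_2: rank ker ∂_2 − rank ∂_3 = (18 − 18) − 0 = 0, and there is no ∂_3, so H_2 = 0.

(K is a triangulation of the Klein bottle.)

Hence the Betti numbers are b_0 = 1, b_1 = 1, b_2 = 0.

b_0 = 1, b_1 = 1, b_2 = 0.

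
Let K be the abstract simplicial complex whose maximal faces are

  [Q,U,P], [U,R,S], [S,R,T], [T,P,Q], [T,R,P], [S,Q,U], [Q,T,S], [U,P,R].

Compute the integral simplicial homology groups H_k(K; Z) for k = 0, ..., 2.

We work with the vertex ordering P < Q < R < S < T < U. The simplices of K, each written with vertices in increasing order, are:

  0-simplices (6): P, Q, R, S, T, U
  1-simplices (12): PQ, PR, PT, PU, QS, QT, QU, RS, RT, RU, ST, SU
  2-simplices (8): PQT, PQU, PRT, PRU, QST, QSU, RST, RSU

so the chain groups are C_0 ≅ Z^6, C_1 ≅ Z^12, C_2 ≅ Z^8.

The boundary map ∂_1: C_1 → C_0 maps an edge to its endpoints' difference, ∂[p,q] = q − p. For instance
  ∂QS = S − Q.
The resulting 6×12 matrix has rank 5, and its Smith normal form has invariant factors (1,1,1,1,1).

Boundary ∂_2: C_2 → C_1 acts by ∂[p,q,r] = [q,r] − [p,r] + [p,q]. For instance
  ∂PQU = QU − PU + PQ,
  ∂PRT = RT − PT + PR.
The 12×8 boundary matrix has rank 7 and Smith normal form diag(1,1,1,1,1,1,1).

Computing H_k = (kernel of ∂_k) / (image of ∂_{k+1}):

  H_0: rank C_0 − rank ∂_1 = 6 − 5 = 1, and the invariant factors of ∂_1 are all 1, so H_0 = Z.
  H_1: rank ker ∂_1 − rank ∂_2 = (12 − 5) − 7 = 0, and the invariant factors of ∂_2 are all 1, so H_1 = 0.
  H_2: rank ker ∂_2 − rank ∂_3 = (8 − 7) − 0 = 1, and there is no ∂_3, so H_2 = Z.

H_0 ≅ Z,  H_1 = 0,  H_2 ≅ Z.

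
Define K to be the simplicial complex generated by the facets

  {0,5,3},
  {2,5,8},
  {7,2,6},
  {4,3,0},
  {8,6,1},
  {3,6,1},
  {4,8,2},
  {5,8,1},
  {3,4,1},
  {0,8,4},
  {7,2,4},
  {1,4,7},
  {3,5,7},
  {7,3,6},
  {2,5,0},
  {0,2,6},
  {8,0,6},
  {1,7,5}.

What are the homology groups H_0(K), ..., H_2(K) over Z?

We work with the vertex ordering 0 < 1 < 2 < 3 < 4 < 5 < 6 < 7 < 8. The simplices of K, each written with vertices in increasing order, are:

  0-simplices (9): [0], [1], [2], [3], [4], [5], [6], [7], [8]
  1-simplices (27): (27 of them)
  2-simplices (18): [0,2,5], [0,2,6], [0,3,4], [0,3,5], [0,4,8], [0,6,8], [1,3,4], [1,3,6], [1,4,7], [1,5,7], [1,5,8], [1,6,8], [2,4,7], [2,4,8], [2,5,8], [2,6,7], [3,5,7], [3,6,7]

Hence C_0 ≅ Z^9, C_1 ≅ Z^27, C_2 ≅ Z^18.

∂_1: C_1 → C_0 sends each edge [p,q] (with p < q) to q − p. For instance
  ∂[1,8] = [8] − [1].
The resulting 9×27 matrix has rank 8, and its Smith normal form has invariant factors (1,1,1,1,1,1,1,1).

∂_2: C_2 → C_1 sends each 2-simplex [p,q,r] to [q,r] − [p,r] + [p,q]. For instance
  ∂[1,5,8] = [5,8] − [1,8] + [1,5],
  ∂[0,3,5] = [3,5] − [0,5] + [0,3].
The 27×18 boundary matrix has rank 18 and Smith normal form diag(1,1,1,1,1,1,1,1,1,1,1,1,1,1,1,1,1,2).

From H_k ≅ ker(∂_k) / im(∂_{k+1}) we obtain:

  H_0: rank C_0 − rank ∂_1 = 9 − 8 = 1, and the invariant factors of ∂_1 are all 1, so H_0 ≅ Z.
  H_1: rank ker ∂_1 − rank ∂_2 = (27 − 8) − 18 = 1, and ∂_2 has invariant factor 2 > 1, so H_1 ≅ Z ⊕ Z/2Z.
  H_2: rank ker ∂_2 − rank ∂_3 = (18 − 18) − 0 = 0, and there is no ∂_3, so H_2 ≅ 0.

(K is a triangulation of the Klein bottle.)

H_0 ≅ Z,  H_1 ≅ Z ⊕ Z/2Z,  H_2 = 0.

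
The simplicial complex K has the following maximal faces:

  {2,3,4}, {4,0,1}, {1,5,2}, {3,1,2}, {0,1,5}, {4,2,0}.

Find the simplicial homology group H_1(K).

Fix the vertex order 0 < 1 < 2 < 3 < 4 < 5 and write every simplex with vertices in increasing order. Then dim K = 2 and the simplices of K are:

  0-simplices (6): [0], [1], [2], [3], [4], [5]
  1-simplices (12): [0,1], [0,2], [0,4], [0,5], [1,2], [1,3], [1,4], [1,5], [2,3], [2,4], [2,5], [3,4]
  2-simplices (6): [0,1,4], [0,1,5], [0,2,4], [1,2,3], [1,2,5], [2,3,4]

giving chain groups C_0 ≅ Z^6, C_1 ≅ Z^12, C_2 ≅ Z^6.

The boundary map ∂_1: C_1 → C_0 is given by ∂[p,q] = [q] − [p]. For instance
  ∂[2,4] = [4] − [2].
The resulting 6×12 matrix has rank 5, and its Smith normal form has invariant factors (1,1,1,1,1).

∂_2: C_2 → C_1 sends each 2-simplex [p,q,r] to [q,r] − [p,r] + [p,q]. For instance
  ∂[0,2,4] = [2,4] − [0,4] + [0,2],
  ∂[0,1,4] = [1,4] − [0,4] + [0,1].
This gives a 12×6 integer matrix of rank 6; reducing to Smith normal form yields diagonal entries (1,1,1,1,1,1).

Now H_k = ker ∂_k / im ∂_{k+1}, so:

  H_1: rank ker ∂_1 − rank ∂_2 = (12 − 5) − 6 = 1, and the invariant factors of ∂_2 are all 1, so H_1 ≅ Z.

H_1 ≅ Z.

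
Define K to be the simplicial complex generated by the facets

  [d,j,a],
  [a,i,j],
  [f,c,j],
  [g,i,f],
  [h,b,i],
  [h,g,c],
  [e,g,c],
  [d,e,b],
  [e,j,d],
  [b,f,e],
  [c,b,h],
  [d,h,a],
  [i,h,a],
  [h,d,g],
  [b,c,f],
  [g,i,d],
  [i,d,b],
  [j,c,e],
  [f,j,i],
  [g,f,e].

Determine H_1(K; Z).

We work with the vertex ordering a < b < c < d < e < f < g < h < i < j. The simplices of K, each written with vertices in increasing order, are:

  0-simplices (10): a, b, c, d, e, f, g, h, i, j
  1-simplices (30): ad, ah, ai, aj, bc, bd, be, bf, bh, bi, ce, cf, cg, ch, cj, de, dg, dh, di, dj, ef, eg, ej, fg, fi, fj, gh, gi, hi, ij
  2-simplices (20): adh, adj, ahi, aij, bcf, bch, bde, bdi, bef, bhi, ceg, cej, cfj, cgh, dej, dgh, dgi, efg, fgi, fij

so the chain groups are C_0 ≅ Z^10, C_1 ≅ Z^30, C_2 ≅ Z^20.

Boundary ∂_1: C_1 → C_0 is given by ∂[p,q] = [q] − [p]. For instance
  ∂fg = g − f.
The 10×30 boundary matrix has rank 9 and Smith normal form diag(1,1,1,1,1,1,1,1,1).

The boundary map ∂_2: C_2 → C_1 maps a triangle to the signed sum of its edges. For instance
  ∂dgh = gh − dh + dg,
  ∂adj = dj − aj + ad.
The 30×20 boundary matrix has rank 20 and Smith normal form diag(1,1,1,1,1,1,1,1,1,1,1,1,1,1,1,1,1,1,1,2).

Reading off H_k = ker ∂_k / im ∂_{k+1}:

  H_1: rank ker ∂_1 − rank ∂_2 = (30 − 9) − 20 = 1, and ∂_2 has invariant factor 2 > 1, so H_1 ≅ Z ⊕ Z/2.

H_1 = Z ⊕ Z/2.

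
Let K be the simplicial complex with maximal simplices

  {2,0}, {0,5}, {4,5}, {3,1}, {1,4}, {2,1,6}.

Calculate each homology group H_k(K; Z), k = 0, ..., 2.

H_0 ≅ Z,  H_1 ≅ Z,  H_2 = 0.

Fix the vertex order 0 < 1 < 2 < 3 < 4 < 5 < 6 and write every simplex with vertices in increasing order. Then dim K = 2 and the simplices of K are:

  0-simplices (7): [0], [1], [2], [3], [4], [5], [6]
  1-simplices (8): [0,2], [0,5], [1,2], [1,3], [1,4], [1,6], [2,6], [4,5]
  2-simplices (1): [1,2,6]

Hence C_0 ≅ Z^7, C_1 ≅ Z^8, C_2 ≅ Z^1.

Boundary ∂_1: C_1 → C_0 is given by ∂[p,q] = [q] − [p]. For instance
  ∂[0,2] = [2] − [0].
This gives a 7×8 integer matrix of rank 6; reducing to Smith normal form yields diagonal entries (1,1,1,1,1,1).

Boundary ∂_2: C_2 → C_1 acts by ∂[p,q,r] = [q,r] − [p,r] + [p,q]. For instance
  ∂[1,2,6] = [2,6] − [1,6] + [1,2].
This gives a 8×1 integer matrix of rank 1; reducing to Smith normal form yields diagonal entries (1).

Computing H_k = (kernel of ∂_k) / (image of ∂_{k+1}):

  H_0: rank C_0 − rank ∂_1 = 7 − 6 = 1, and the invariant factors of ∂_1 are all 1, so H_0 = Z.
  H_1: rank ker ∂_1 − rank ∂_2 = (8 − 6) − 1 = 1, and the invariant factors of ∂_2 are all 1, so H_1 = Z.
  H_2: rank ker ∂_2 − rank ∂_3 = (1 − 1) − 0 = 0, and there is no ∂_3, so H_2 = 0.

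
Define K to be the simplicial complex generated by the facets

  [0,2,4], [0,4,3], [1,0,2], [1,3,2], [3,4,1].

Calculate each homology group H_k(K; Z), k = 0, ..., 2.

H_0 ≅ Z,  H_1 ≅ Z,  H_2 = 0.

Fix the vertex order 0 < 1 < 2 < 3 < 4 and write every simplex with vertices in increasing order. Then dim K = 2 and the simplices of K are:

  0-simplices (5): [0], [1], [2], [3], [4]
  1-simplices (10): [0,1], [0,2], [0,3], [0,4], [1,2], [1,3], [1,4], [2,3], [2,4], [3,4]
  2-simplices (5): [0,1,2], [0,2,4], [0,3,4], [1,2,3], [1,3,4]

so the chain groups are C_0 ≅ Z^5, C_1 ≅ Z^10, C_2 ≅ Z^5.

The boundary map ∂_1: C_1 → C_0 maps an edge to its endpoints' difference, ∂[p,q] = q − p.
As a 5×10 matrix over Z this has rank 4, with invariant factors (1,1,1,1).

The boundary map ∂_2: C_2 → C_1 acts by ∂[p,q,r] = [q,r] − [p,r] + [p,q]. For instance
  ∂[0,3,4] = [3,4] − [0,4] + [0,3],
  ∂[0,1,2] = [1,2] − [0,2] + [0,1].
As a 10×5 matrix over Z this has rank 5, with invariant factors (1,1,1,1,1).

From H_k ≅ ker(∂_k) / im(∂_{k+1}) we obtain:

  H_0: rank C_0 − rank ∂_1 = 5 − 4 = 1, and the invariant factors of ∂_1 are all 1, so H_0 ≅ Z.
  H_1: rank ker ∂_1 − rank ∂_2 = (10 − 4) − 5 = 1, and the invariant factors of ∂_2 are all 1, so H_1 ≅ Z.
  H_2: rank ker ∂_2 − rank ∂_3 = (5 − 5) − 0 = 0, and there is no ∂_3, so H_2 ≅ 0.

(K is a triangulation of the Möbius band.)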